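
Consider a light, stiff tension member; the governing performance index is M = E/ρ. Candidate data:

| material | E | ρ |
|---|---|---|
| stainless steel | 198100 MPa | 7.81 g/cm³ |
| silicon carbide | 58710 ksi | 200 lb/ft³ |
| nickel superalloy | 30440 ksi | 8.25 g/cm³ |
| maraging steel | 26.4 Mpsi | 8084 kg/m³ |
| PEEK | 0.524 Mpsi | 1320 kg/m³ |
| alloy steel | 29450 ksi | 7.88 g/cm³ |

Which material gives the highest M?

Convert each candidate to consistent units, then evaluate M:
  stainless steel: E = 198.1 GPa, ρ = 7810 kg/m³
  silicon carbide: E = 404.8 GPa, ρ = 3204 kg/m³
  nickel superalloy: E = 209.9 GPa, ρ = 8250 kg/m³
  maraging steel: E = 182.0 GPa, ρ = 8084 kg/m³
  PEEK: E = 3.613 GPa, ρ = 1320 kg/m³
  alloy steel: E = 203.1 GPa, ρ = 7880 kg/m³
  silicon carbide: M = 126 MN·m/kg
  alloy steel: M = 25.8 MN·m/kg
  nickel superalloy: M = 25.4 MN·m/kg
  stainless steel: M = 25.4 MN·m/kg
  maraging steel: M = 22.5 MN·m/kg
  PEEK: M = 2.74 MN·m/kg
Silicon carbide has the largest M.

silicon carbide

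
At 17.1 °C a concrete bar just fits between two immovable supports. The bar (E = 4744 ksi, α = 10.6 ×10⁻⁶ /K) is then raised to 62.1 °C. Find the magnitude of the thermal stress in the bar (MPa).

15.6 MPa

E = 4744 ksi = 32.71 GPa.
ΔT = 45.00 K. Constrained thermal stress σ = E·α·ΔT = 32.71×10³ MPa × 10.6×10⁻⁶ × 45.00 = 15.6 MPa (compressive).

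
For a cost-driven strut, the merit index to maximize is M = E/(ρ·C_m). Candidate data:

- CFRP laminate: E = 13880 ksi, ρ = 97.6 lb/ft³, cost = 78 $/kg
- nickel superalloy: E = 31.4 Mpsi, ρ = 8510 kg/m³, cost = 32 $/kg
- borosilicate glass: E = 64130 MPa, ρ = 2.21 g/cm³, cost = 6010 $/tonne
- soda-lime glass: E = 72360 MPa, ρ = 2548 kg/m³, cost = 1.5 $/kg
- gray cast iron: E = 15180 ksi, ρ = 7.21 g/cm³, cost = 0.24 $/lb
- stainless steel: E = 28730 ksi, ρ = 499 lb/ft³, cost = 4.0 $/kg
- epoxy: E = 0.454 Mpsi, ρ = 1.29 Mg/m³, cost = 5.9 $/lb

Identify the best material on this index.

gray cast iron

Putting every candidate on a common basis:
  CFRP laminate: E = 95.70 GPa, ρ = 1563 kg/m³, cost = 78.00 $/kg
  nickel superalloy: E = 216.5 GPa, ρ = 8510 kg/m³, cost = 32.00 $/kg
  borosilicate glass: E = 64.13 GPa, ρ = 2210 kg/m³, cost = 6.010 $/kg
  soda-lime glass: E = 72.36 GPa, ρ = 2548 kg/m³, cost = 1.500 $/kg
  gray cast iron: E = 104.7 GPa, ρ = 7210 kg/m³, cost = 0.5291 $/kg
  stainless steel: E = 198.1 GPa, ρ = 7993 kg/m³, cost = 4.000 $/kg
  epoxy: E = 3.130 GPa, ρ = 1290 kg/m³, cost = 13.01 $/kg
  gray cast iron: M = 27.4 MN·m per $
  soda-lime glass: M = 18.9 MN·m per $
  stainless steel: M = 6.20 MN·m per $
  borosilicate glass: M = 4.83 MN·m per $
  nickel superalloy: M = 0.795 MN·m per $
  CFRP laminate: M = 0.785 MN·m per $
  epoxy: M = 0.187 MN·m per $
Gray cast iron ranks first.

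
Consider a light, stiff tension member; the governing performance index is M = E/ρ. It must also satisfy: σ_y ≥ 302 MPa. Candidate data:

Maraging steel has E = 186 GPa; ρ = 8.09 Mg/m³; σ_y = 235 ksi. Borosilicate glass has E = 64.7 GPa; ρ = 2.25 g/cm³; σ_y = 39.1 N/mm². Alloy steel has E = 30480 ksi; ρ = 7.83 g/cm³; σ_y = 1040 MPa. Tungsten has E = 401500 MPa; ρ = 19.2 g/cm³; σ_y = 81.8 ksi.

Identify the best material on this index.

Screen on constraints: σ_y ≥ 302 MPa. Survivors: maraging steel, alloy steel, tungsten.
In SI units:
  maraging steel: E = 186.0 GPa, ρ = 8090 kg/m³
  alloy steel: E = 210.2 GPa, ρ = 7830 kg/m³
  tungsten: E = 401.5 GPa, ρ = 19200 kg/m³
  alloy steel: M = 26.8 MN·m/kg
  maraging steel: M = 23.0 MN·m/kg
  tungsten: M = 20.9 MN·m/kg
The maximum is for alloy steel.

alloy steel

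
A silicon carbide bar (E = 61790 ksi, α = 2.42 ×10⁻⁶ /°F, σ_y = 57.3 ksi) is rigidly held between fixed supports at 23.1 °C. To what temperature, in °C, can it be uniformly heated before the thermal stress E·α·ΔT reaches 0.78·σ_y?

E = 61790 ksi = 426.0 GPa.
α = 2.42×10⁻⁶/°F × 9/5 = 4.36×10⁻⁶/K.
σ_y = 57.3 ksi = 395.1 MPa.
E·α·ΔT = 308.2 MPa ⇒ ΔT = 308.2 / (426.0×10³ × 4.36×10⁻⁶) = 166.1 K.
T = 23.1 + 166.1 = 189.2 °C.

189 °C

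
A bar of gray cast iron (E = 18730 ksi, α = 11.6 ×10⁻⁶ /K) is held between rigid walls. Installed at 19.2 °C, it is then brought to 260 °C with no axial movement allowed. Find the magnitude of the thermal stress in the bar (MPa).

361 MPa

E = 18730 ksi = 129.1 GPa.
ΔT = 240.8 K. Constrained thermal stress σ = E·α·ΔT = 129.1×10³ MPa × 11.6×10⁻⁶ × 240.8 = 361 MPa (compressive).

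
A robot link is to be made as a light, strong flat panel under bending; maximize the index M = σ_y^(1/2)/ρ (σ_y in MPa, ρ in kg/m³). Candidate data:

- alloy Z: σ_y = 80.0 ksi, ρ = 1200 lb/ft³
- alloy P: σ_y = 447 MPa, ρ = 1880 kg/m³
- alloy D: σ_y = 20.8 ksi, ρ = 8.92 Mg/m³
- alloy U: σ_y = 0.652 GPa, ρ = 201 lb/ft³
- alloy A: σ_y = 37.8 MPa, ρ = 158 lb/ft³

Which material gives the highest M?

Convert each candidate to consistent units, then evaluate M:
  alloy Z: σ_y = 551.6 MPa, ρ = 19220 kg/m³
  alloy P: σ_y = 447.0 MPa, ρ = 1880 kg/m³
  alloy D: σ_y = 143.4 MPa, ρ = 8920 kg/m³
  alloy U: σ_y = 652.0 MPa, ρ = 3220 kg/m³
  alloy A: σ_y = 37.80 MPa, ρ = 2531 kg/m³
  alloy P: M = 11.2×10⁻³
  alloy U: M = 7.93×10⁻³
  alloy A: M = 2.43×10⁻³
  alloy D: M = 1.34×10⁻³
  alloy Z: M = 1.22×10⁻³
Alloy P has the largest M.

alloy P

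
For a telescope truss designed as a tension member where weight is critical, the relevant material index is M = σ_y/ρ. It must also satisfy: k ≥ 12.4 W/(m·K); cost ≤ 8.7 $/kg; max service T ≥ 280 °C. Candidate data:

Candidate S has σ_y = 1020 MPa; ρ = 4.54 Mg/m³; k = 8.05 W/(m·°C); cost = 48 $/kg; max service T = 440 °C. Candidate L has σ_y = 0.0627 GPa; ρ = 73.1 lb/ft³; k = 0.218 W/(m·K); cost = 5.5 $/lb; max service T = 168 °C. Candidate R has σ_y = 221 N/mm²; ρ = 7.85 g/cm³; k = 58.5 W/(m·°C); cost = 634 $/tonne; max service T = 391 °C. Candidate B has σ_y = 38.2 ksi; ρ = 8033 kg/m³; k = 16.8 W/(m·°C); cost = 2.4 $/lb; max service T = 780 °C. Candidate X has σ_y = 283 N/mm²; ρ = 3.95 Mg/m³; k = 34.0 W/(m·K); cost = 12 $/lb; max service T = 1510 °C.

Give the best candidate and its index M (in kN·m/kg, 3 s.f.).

candidate B, M = 32.8 kN·m/kg

Screen on constraints: k ≥ 12.4 W/(m·K); cost ≤ 8.7 $/kg; max service T ≥ 280 °C. Survivors: candidate R, candidate B.
Normalizing units and computing the index:
  candidate R: σ_y = 221.0 MPa, ρ = 7850 kg/m³
  candidate B: σ_y = 263.4 MPa, ρ = 8033 kg/m³
  candidate B: M = 32.8 kN·m/kg
  candidate R: M = 28.2 kN·m/kg
The maximum is for candidate B.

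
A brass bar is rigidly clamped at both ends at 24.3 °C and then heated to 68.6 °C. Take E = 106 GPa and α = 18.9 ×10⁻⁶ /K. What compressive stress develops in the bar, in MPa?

ΔT = 44.30 K. Constrained thermal stress σ = E·α·ΔT = 106.0×10³ MPa × 18.9×10⁻⁶ × 44.30 = 88.8 MPa (compressive).

88.8 MPa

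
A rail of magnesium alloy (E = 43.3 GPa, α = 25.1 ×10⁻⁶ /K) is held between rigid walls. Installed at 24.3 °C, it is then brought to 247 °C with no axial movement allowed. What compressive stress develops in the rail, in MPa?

242 MPa

ΔT = 222.7 K. Constrained thermal stress σ = E·α·ΔT = 43.30×10³ MPa × 25.1×10⁻⁶ × 222.7 = 242 MPa (compressive).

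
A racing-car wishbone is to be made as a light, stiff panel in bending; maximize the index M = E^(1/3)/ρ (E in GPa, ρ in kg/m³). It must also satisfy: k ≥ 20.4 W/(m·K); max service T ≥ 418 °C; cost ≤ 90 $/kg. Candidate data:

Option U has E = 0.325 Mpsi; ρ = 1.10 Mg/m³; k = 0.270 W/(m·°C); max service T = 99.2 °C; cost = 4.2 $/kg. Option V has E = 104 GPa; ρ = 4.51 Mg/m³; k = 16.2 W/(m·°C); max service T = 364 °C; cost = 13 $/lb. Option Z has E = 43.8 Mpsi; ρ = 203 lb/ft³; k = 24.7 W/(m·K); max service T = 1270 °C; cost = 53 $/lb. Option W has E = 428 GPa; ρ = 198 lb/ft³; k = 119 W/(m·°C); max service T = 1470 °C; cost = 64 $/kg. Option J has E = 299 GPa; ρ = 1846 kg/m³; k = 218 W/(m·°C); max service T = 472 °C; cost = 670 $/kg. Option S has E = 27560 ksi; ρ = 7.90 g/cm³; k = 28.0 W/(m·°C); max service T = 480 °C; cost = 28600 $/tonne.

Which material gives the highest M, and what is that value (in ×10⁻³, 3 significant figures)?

Screen on constraints: k ≥ 20.4 W/(m·K); max service T ≥ 418 °C; cost ≤ 90 $/kg. Survivors: option W, option S.
In SI units:
  option W: E = 428.0 GPa, ρ = 3172 kg/m³
  option S: E = 190.0 GPa, ρ = 7900 kg/m³
  option W: M = 2.38×10⁻³
  option S: M = 0.728×10⁻³
Option W has the largest M.

option W, M = 2.38×10⁻³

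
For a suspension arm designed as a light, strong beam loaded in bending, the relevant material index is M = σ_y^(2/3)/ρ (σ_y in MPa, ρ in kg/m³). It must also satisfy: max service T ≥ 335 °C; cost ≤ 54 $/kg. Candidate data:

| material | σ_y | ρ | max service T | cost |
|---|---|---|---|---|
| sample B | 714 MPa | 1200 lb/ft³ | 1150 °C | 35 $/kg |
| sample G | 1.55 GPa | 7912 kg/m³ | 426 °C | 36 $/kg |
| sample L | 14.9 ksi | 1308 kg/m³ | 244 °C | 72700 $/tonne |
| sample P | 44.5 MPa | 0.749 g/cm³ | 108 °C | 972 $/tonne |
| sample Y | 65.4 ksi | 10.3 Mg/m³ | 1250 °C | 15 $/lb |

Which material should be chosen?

sample G

Screen on constraints: max service T ≥ 335 °C; cost ≤ 54 $/kg. Survivors: sample B, sample G, sample Y.
After converting to SI:
  sample B: σ_y = 714.0 MPa, ρ = 19220 kg/m³
  sample G: σ_y = 1550 MPa, ρ = 7912 kg/m³
  sample Y: σ_y = 450.9 MPa, ρ = 10300 kg/m³
  sample G: M = 16.9×10⁻³
  sample Y: M = 5.71×10⁻³
  sample B: M = 4.16×10⁻³
Sample G has the largest M.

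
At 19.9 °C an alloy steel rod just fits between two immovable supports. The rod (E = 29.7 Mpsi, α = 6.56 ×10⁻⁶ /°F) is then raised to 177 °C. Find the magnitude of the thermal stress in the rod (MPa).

380 MPa

E = 29.7 Mpsi = 204.8 GPa.
α = 6.56×10⁻⁶/°F × 9/5 = 11.8×10⁻⁶/K.
ΔT = 157.1 K. Constrained thermal stress σ = E·α·ΔT = 204.8×10³ MPa × 11.8×10⁻⁶ × 157.1 = 380 MPa (compressive).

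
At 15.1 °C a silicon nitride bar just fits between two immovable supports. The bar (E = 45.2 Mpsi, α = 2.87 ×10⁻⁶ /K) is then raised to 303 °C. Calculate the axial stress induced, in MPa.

E = 45.2 Mpsi = 311.6 GPa.
ΔT = 287.9 K. Constrained thermal stress σ = E·α·ΔT = 311.6×10³ MPa × 2.87×10⁻⁶ × 287.9 = 258 MPa (compressive).

258 MPa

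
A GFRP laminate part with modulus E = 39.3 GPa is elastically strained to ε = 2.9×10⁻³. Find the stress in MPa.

σ = E·ε = 39300 MPa × 2.9×10⁻³ = 114 MPa.

114 MPa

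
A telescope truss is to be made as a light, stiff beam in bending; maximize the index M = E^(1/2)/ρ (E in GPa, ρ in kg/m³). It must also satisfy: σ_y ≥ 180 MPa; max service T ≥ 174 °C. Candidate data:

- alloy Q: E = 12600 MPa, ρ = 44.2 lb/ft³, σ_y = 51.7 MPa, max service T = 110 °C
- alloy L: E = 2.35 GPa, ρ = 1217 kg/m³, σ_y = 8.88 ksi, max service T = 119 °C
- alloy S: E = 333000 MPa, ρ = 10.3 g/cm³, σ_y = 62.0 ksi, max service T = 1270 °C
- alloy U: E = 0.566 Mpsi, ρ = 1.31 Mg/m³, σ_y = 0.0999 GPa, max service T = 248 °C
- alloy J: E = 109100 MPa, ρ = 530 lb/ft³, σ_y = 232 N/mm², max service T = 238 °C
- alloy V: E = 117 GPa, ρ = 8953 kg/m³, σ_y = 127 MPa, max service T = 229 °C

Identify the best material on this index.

Screen on constraints: σ_y ≥ 180 MPa; max service T ≥ 174 °C. Survivors: alloy S, alloy J.
Convert each candidate to consistent units, then evaluate M:
  alloy S: E = 333.0 GPa, ρ = 10300 kg/m³
  alloy J: E = 109.1 GPa, ρ = 8490 kg/m³
  alloy S: M = 1.77×10⁻³
  alloy J: M = 1.23×10⁻³
Highest index: alloy S.

alloy S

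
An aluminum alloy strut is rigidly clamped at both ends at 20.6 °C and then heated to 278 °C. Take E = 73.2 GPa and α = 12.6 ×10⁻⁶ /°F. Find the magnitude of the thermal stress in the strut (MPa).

427 MPa

α = 12.6×10⁻⁶/°F × 9/5 = 22.7×10⁻⁶/K.
ΔT = 257.4 K. Constrained thermal stress σ = E·α·ΔT = 73.20×10³ MPa × 22.7×10⁻⁶ × 257.4 = 427 MPa (compressive).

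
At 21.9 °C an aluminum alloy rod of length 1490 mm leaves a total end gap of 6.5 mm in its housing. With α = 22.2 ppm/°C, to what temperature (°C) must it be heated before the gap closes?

α·L₀·ΔT = 6.5 mm ⇒ ΔT = 6.5 / (22.2×10⁻⁶ × 1490.0) = 196.5 K.
T = 21.9 + 196.5 = 218.4 °C.

218 °C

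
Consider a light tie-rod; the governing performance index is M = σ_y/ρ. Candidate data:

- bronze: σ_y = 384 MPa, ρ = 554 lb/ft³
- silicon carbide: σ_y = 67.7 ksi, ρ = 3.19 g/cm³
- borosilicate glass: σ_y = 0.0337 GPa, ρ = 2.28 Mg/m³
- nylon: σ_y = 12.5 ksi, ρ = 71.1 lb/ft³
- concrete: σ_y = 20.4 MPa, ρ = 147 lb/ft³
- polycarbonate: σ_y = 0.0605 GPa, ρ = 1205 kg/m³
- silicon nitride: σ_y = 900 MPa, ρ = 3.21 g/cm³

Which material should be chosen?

After converting to SI:
  bronze: σ_y = 384.0 MPa, ρ = 8874 kg/m³
  silicon carbide: σ_y = 466.8 MPa, ρ = 3190 kg/m³
  borosilicate glass: σ_y = 33.70 MPa, ρ = 2280 kg/m³
  nylon: σ_y = 86.18 MPa, ρ = 1139 kg/m³
  concrete: σ_y = 20.40 MPa, ρ = 2355 kg/m³
  polycarbonate: σ_y = 60.50 MPa, ρ = 1205 kg/m³
  silicon nitride: σ_y = 900.0 MPa, ρ = 3210 kg/m³
  silicon nitride: M = 280 kN·m/kg
  silicon carbide: M = 146 kN·m/kg
  nylon: M = 75.7 kN·m/kg
  polycarbonate: M = 50.2 kN·m/kg
  bronze: M = 43.3 kN·m/kg
  borosilicate glass: M = 14.8 kN·m/kg
  concrete: M = 8.66 kN·m/kg
The maximum is for silicon nitride.

silicon nitride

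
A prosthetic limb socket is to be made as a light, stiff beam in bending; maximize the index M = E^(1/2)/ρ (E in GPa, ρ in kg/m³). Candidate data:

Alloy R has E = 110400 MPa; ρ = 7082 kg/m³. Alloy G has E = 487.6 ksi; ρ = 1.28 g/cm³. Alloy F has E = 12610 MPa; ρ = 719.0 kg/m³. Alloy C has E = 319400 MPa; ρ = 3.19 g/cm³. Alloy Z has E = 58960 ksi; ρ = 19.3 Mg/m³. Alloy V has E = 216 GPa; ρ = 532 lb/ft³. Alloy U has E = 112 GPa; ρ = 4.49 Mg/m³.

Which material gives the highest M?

alloy C

Putting every candidate on a common basis:
  alloy R: E = 110.4 GPa, ρ = 7082 kg/m³
  alloy G: E = 3.362 GPa, ρ = 1280 kg/m³
  alloy F: E = 12.61 GPa, ρ = 719.0 kg/m³
  alloy C: E = 319.4 GPa, ρ = 3190 kg/m³
  alloy Z: E = 406.5 GPa, ρ = 19300 kg/m³
  alloy V: E = 216.0 GPa, ρ = 8522 kg/m³
  alloy U: E = 112.0 GPa, ρ = 4490 kg/m³
  alloy C: M = 5.60×10⁻³
  alloy F: M = 4.94×10⁻³
  alloy U: M = 2.36×10⁻³
  alloy V: M = 1.72×10⁻³
  alloy R: M = 1.48×10⁻³
  alloy G: M = 1.43×10⁻³
  alloy Z: M = 1.04×10⁻³
Highest index: alloy C.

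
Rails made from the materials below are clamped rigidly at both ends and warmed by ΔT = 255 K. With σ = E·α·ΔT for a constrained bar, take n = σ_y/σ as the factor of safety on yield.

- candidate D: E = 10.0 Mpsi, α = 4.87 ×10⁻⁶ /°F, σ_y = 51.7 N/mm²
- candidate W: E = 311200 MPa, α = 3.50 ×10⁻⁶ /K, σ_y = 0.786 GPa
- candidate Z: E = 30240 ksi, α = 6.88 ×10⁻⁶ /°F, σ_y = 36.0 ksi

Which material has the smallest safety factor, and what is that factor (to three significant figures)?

Converting E to GPa, α to ×10⁻⁶/K, σ_y to MPa, then σ and n for each:
  candidate D: E = 68.95, α = 8.77, σ_y = 51.70 → σ = 154 MPa, n = 0.335
  candidate W: E = 311.2, α = 3.50, σ_y = 786.0 → σ = 278 MPa, n = 2.83
  candidate Z: E = 208.5, α = 12.4, σ_y = 248.2 → σ = 658 MPa, n = 0.377
Smallest n: candidate D with n = 0.335.

candidate D, n = 0.335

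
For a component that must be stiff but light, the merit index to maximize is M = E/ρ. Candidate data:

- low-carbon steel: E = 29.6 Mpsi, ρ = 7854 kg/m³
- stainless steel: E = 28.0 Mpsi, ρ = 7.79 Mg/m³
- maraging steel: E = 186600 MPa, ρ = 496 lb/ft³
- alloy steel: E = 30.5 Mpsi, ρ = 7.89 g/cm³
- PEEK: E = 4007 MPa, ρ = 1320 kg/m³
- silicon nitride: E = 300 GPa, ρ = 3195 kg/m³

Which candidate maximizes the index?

silicon nitride

Convert each candidate to consistent units, then evaluate M:
  low-carbon steel: E = 204.1 GPa, ρ = 7854 kg/m³
  stainless steel: E = 193.1 GPa, ρ = 7790 kg/m³
  maraging steel: E = 186.6 GPa, ρ = 7945 kg/m³
  alloy steel: E = 210.3 GPa, ρ = 7890 kg/m³
  PEEK: E = 4.007 GPa, ρ = 1320 kg/m³
  silicon nitride: E = 300.0 GPa, ρ = 3195 kg/m³
  silicon nitride: M = 93.9 MN·m/kg
  alloy steel: M = 26.7 MN·m/kg
  low-carbon steel: M = 26.0 MN·m/kg
  stainless steel: M = 24.8 MN·m/kg
  maraging steel: M = 23.5 MN·m/kg
  PEEK: M = 3.04 MN·m/kg
Silicon nitride has the largest M.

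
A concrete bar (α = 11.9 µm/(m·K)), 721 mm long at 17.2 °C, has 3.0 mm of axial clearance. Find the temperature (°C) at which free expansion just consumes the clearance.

α·L₀·ΔT = 3.0 mm ⇒ ΔT = 3.0 / (11.9×10⁻⁶ × 721.0) = 349.7 K.
T = 17.2 + 349.7 = 366.9 °C.

367 °C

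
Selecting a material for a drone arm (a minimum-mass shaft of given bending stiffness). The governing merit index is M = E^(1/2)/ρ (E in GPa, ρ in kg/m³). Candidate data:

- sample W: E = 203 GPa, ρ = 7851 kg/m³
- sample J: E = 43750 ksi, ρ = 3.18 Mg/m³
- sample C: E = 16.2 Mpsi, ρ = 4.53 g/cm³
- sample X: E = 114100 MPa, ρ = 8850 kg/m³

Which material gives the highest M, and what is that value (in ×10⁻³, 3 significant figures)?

sample J, M = 5.46×10⁻³

After converting to SI:
  sample W: E = 203.0 GPa, ρ = 7851 kg/m³
  sample J: E = 301.6 GPa, ρ = 3180 kg/m³
  sample C: E = 111.7 GPa, ρ = 4530 kg/m³
  sample X: E = 114.1 GPa, ρ = 8850 kg/m³
  sample J: M = 5.46×10⁻³
  sample C: M = 2.33×10⁻³
  sample W: M = 1.81×10⁻³
  sample X: M = 1.21×10⁻³
Highest index: sample J.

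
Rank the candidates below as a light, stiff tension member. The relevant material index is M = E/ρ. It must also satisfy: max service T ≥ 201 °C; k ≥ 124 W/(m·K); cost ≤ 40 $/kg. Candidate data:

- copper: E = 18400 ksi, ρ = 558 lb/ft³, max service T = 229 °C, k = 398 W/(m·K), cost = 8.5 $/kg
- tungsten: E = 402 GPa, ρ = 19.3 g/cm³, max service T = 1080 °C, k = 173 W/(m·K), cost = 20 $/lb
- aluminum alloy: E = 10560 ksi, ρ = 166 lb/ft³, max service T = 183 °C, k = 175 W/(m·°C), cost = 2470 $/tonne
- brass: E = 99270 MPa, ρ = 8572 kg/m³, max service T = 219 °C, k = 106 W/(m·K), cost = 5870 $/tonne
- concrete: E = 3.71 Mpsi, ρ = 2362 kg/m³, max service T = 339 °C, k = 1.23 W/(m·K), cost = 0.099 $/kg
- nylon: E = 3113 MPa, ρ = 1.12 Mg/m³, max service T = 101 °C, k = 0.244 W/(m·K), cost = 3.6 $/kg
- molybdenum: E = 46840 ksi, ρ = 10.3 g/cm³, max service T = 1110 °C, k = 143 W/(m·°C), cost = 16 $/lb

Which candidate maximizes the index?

Screen on constraints: max service T ≥ 201 °C; k ≥ 124 W/(m·K); cost ≤ 40 $/kg. Survivors: copper, molybdenum.
In SI units:
  copper: E = 126.9 GPa, ρ = 8938 kg/m³
  molybdenum: E = 323.0 GPa, ρ = 10300 kg/m³
  molybdenum: M = 31.4 MN·m/kg
  copper: M = 14.2 MN·m/kg
Molybdenum has the largest M.

molybdenum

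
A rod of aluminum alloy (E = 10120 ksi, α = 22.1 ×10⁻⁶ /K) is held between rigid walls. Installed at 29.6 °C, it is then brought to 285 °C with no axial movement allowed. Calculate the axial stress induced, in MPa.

E = 10120 ksi = 69.77 GPa.
ΔT = 255.4 K. Constrained thermal stress σ = E·α·ΔT = 69.77×10³ MPa × 22.1×10⁻⁶ × 255.4 = 394 MPa (compressive).

394 MPa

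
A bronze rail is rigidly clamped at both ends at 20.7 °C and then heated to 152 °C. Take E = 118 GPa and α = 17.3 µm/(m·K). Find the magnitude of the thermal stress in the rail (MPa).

ΔT = 131.3 K. Constrained thermal stress σ = E·α·ΔT = 118.0×10³ MPa × 17.3×10⁻⁶ × 131.3 = 268 MPa (compressive).

268 MPa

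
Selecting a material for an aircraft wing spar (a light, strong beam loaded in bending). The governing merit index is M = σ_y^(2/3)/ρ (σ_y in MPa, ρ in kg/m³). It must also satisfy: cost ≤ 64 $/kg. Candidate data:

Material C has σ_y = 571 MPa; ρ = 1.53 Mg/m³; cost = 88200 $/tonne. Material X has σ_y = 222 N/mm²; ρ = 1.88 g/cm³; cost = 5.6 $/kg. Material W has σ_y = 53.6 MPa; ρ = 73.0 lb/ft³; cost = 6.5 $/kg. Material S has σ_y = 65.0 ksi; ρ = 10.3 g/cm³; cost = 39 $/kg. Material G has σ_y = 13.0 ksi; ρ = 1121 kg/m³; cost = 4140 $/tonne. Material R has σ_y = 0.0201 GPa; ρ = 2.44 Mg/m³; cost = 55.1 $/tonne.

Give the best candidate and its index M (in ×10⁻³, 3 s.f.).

material X, M = 19.5×10⁻³

Screen on constraints: cost ≤ 64 $/kg. Survivors: material X, material W, material S, material G, material R.
In SI units:
  material X: σ_y = 222.0 MPa, ρ = 1880 kg/m³
  material W: σ_y = 53.60 MPa, ρ = 1169 kg/m³
  material S: σ_y = 448.2 MPa, ρ = 10300 kg/m³
  material G: σ_y = 89.63 MPa, ρ = 1121 kg/m³
  material R: σ_y = 20.10 MPa, ρ = 2440 kg/m³
  material X: M = 19.5×10⁻³
  material G: M = 17.9×10⁻³
  material W: M = 12.2×10⁻³
  material S: M = 5.69×10⁻³
  material R: M = 3.03×10⁻³
Highest index: material X.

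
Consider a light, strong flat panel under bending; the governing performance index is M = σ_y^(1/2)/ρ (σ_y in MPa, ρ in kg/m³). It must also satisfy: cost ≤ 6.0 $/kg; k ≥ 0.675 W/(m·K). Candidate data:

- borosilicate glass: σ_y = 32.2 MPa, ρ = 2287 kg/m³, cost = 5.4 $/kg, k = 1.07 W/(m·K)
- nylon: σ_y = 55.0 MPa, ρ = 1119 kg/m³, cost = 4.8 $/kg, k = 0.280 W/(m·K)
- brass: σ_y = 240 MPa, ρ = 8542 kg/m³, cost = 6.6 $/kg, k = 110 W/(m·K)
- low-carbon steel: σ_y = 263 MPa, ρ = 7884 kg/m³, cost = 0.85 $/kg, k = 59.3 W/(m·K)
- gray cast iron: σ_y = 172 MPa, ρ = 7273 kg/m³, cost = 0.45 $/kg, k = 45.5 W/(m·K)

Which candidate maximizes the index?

borosilicate glass

Screen on constraints: cost ≤ 6.0 $/kg; k ≥ 0.675 W/(m·K). Survivors: borosilicate glass, low-carbon steel, gray cast iron.
Evaluate M for each candidate:
  borosilicate glass: M = 2.48×10⁻³
  low-carbon steel: M = 2.06×10⁻³
  gray cast iron: M = 1.80×10⁻³
Borosilicate glass has the largest M.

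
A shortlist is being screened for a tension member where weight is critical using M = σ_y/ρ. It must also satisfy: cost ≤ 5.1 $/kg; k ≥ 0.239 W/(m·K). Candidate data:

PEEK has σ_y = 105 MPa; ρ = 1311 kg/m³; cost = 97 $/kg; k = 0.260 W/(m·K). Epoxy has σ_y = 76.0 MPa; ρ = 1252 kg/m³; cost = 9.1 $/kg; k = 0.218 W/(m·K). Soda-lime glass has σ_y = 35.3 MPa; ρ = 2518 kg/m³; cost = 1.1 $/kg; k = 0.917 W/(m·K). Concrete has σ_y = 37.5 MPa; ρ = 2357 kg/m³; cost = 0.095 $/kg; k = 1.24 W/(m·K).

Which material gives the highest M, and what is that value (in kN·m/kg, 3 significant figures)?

Screen on constraints: cost ≤ 5.1 $/kg; k ≥ 0.239 W/(m·K). Survivors: soda-lime glass, concrete.
Evaluate M for each candidate:
  concrete: M = 15.9 kN·m/kg
  soda-lime glass: M = 14.0 kN·m/kg
Concrete has the largest M.

concrete, M = 15.9 kN·m/kg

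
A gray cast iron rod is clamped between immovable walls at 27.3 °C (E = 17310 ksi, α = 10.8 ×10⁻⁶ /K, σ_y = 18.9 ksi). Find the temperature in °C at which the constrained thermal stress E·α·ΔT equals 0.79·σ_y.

E = 17310 ksi = 119.3 GPa.
σ_y = 18.9 ksi = 130.3 MPa.
E·α·ΔT = 102.9 MPa ⇒ ΔT = 102.9 / (119.3×10³ × 10.8×10⁻⁶) = 79.87 K.
T = 27.3 + 79.87 = 107.2 °C.

107 °C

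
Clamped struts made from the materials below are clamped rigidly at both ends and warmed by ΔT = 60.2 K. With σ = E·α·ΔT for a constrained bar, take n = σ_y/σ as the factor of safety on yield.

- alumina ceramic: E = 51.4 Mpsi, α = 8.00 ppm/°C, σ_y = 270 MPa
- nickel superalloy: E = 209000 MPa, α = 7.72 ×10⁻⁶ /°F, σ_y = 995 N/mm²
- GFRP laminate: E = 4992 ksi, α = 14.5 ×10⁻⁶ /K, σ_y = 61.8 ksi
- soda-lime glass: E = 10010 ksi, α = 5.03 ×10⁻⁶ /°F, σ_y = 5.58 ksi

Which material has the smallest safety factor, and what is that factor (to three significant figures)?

soda-lime glass, n = 1.02

In consistent units (E in GPa, α in ×10⁻⁶/K, σ_y in MPa):
  alumina ceramic: E = 354.4, α = 8.00, σ_y = 270.0 → σ = 171 MPa, n = 1.58
  nickel superalloy: E = 209.0, α = 13.9, σ_y = 995.0 → σ = 175 MPa, n = 5.69
  GFRP laminate: E = 34.42, α = 14.5, σ_y = 426.1 → σ = 30.0 MPa, n = 14.2
  soda-lime glass: E = 69.02, α = 9.05, σ_y = 38.47 → σ = 37.6 MPa, n = 1.02
Soda-lime glass has the lowest safety factor, n = 1.02.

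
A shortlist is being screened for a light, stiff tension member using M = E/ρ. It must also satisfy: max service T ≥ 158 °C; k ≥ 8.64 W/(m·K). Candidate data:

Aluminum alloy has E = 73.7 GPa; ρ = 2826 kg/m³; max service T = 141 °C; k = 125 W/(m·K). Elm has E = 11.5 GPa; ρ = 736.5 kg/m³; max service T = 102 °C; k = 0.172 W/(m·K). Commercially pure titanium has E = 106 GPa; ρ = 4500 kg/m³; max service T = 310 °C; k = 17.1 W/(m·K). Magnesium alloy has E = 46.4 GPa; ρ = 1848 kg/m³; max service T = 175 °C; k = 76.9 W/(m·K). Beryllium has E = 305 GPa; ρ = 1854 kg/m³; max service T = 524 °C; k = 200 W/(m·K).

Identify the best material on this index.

beryllium

Screen on constraints: max service T ≥ 158 °C; k ≥ 8.64 W/(m·K). Survivors: commercially pure titanium, magnesium alloy, beryllium.
Computing M directly (units already consistent):
  beryllium: M = 165 MN·m/kg
  magnesium alloy: M = 25.1 MN·m/kg
  commercially pure titanium: M = 23.6 MN·m/kg
Highest index: beryllium.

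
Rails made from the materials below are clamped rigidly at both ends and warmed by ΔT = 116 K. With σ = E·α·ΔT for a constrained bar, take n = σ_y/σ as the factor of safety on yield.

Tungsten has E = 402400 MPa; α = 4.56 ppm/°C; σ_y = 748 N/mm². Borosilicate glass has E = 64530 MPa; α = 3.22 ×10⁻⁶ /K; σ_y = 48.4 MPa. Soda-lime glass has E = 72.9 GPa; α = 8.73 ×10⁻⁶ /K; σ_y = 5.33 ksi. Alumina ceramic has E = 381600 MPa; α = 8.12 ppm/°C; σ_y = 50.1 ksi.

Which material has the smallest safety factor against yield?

With everything in SI (GPa, ×10⁻⁶/K, MPa):
  tungsten: E = 402.4, α = 4.56, σ_y = 748.0 → σ = 213 MPa, n = 3.51
  borosilicate glass: E = 64.53, α = 3.22, σ_y = 48.40 → σ = 24.1 MPa, n = 2.01
  soda-lime glass: E = 72.90, α = 8.73, σ_y = 36.75 → σ = 73.8 MPa, n = 0.498
  alumina ceramic: E = 381.6, α = 8.12, σ_y = 345.4 → σ = 359 MPa, n = 0.961
The minimum is soda-lime glass at n = 0.498.

soda-lime glass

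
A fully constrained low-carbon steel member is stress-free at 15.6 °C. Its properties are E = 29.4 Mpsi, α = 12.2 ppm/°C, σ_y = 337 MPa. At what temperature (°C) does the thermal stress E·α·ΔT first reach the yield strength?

152 °C

E = 29.4 Mpsi = 202.7 GPa.
E·α·ΔT = 337.0 MPa ⇒ ΔT = 337.0 / (202.7×10³ × 12.2×10⁻⁶) = 136.3 K.
T = 15.6 + 136.3 = 151.9 °C.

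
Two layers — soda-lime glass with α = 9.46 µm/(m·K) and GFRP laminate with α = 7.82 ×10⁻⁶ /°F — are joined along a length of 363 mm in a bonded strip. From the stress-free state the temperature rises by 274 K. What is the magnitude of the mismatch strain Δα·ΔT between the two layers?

1.26×10⁻³

GFRP laminate: α = 7.82×10⁻⁶/°F × 9/5 = 14.1×10⁻⁶/K.
Δα = |9.46 − 14.1|×10⁻⁶/K = 4.62×10⁻⁶/K.
Mismatch strain = Δα·ΔT = 4.62×10⁻⁶ × 274.0 = 1.26×10⁻³.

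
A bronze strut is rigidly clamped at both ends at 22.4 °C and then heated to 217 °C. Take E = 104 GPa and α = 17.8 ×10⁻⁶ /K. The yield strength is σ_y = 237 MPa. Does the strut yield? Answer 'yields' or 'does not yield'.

yields

ΔT = 194.6 K. Constrained thermal stress σ = E·α·ΔT = 104.0×10³ MPa × 17.8×10⁻⁶ × 194.6 = 360 MPa (compressive).
Compare to σ_y = 237 MPa: σ ≥ σ_y, so it yields.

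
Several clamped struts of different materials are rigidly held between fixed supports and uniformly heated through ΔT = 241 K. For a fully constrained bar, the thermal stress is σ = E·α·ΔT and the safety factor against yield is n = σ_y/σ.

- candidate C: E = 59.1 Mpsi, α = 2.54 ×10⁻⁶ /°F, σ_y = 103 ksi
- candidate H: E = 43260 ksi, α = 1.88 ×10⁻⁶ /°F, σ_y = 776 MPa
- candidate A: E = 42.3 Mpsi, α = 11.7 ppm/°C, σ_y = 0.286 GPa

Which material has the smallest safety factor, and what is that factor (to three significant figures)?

candidate A, n = 0.348

Per material, after unit conversion:
  candidate C: E = 407.5, α = 4.57, σ_y = 710.2 → σ = 449 MPa, n = 1.58
  candidate H: E = 298.3, α = 3.38, σ_y = 776.0 → σ = 243 MPa, n = 3.19
  candidate A: E = 291.6, α = 11.7, σ_y = 286.0 → σ = 822 MPa, n = 0.348
Candidate A has the lowest safety factor, n = 0.348.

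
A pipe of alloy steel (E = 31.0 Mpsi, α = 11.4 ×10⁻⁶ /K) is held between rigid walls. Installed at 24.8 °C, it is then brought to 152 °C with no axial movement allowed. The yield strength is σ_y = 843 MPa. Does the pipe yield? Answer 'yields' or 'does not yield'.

does not yield

E = 31.0 Mpsi = 213.7 GPa.
ΔT = 127.2 K. Constrained thermal stress σ = E·α·ΔT = 213.7×10³ MPa × 11.4×10⁻⁶ × 127.2 = 310 MPa (compressive).
Compare to σ_y = 843 MPa: σ < σ_y, so it does not yield.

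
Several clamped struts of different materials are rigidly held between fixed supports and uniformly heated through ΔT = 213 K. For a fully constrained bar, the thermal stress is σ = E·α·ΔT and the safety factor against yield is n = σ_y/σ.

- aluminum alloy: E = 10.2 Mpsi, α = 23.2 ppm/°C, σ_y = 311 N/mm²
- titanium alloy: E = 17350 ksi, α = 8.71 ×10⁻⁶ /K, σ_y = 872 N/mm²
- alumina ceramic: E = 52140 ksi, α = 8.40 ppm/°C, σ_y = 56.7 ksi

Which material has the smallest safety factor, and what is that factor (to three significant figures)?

alumina ceramic, n = 0.608

Converting E to GPa, α to ×10⁻⁶/K, σ_y to MPa, then σ and n for each:
  aluminum alloy: E = 70.33, α = 23.2, σ_y = 311.0 → σ = 348 MPa, n = 0.895
  titanium alloy: E = 119.6, α = 8.71, σ_y = 872.0 → σ = 222 MPa, n = 3.93
  alumina ceramic: E = 359.5, α = 8.40, σ_y = 390.9 → σ = 643 MPa, n = 0.608
Alumina ceramic has the lowest safety factor, n = 0.608.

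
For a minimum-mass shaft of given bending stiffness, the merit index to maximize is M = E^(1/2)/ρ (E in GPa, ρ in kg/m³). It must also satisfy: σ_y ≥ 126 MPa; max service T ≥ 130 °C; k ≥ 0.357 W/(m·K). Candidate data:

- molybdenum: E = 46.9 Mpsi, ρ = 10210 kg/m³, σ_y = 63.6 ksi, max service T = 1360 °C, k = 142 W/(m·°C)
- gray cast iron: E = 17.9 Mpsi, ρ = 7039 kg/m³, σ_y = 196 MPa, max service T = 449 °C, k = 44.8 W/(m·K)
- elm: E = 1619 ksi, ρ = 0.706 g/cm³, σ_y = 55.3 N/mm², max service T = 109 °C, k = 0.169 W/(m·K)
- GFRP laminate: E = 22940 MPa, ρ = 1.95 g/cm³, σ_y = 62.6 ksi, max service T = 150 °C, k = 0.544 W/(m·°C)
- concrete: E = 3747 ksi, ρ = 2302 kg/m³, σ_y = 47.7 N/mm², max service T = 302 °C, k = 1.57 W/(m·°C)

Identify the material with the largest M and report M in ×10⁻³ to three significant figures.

Screen on constraints: σ_y ≥ 126 MPa; max service T ≥ 130 °C; k ≥ 0.357 W/(m·K). Survivors: molybdenum, gray cast iron, GFRP laminate.
Convert each candidate to consistent units, then evaluate M:
  molybdenum: E = 323.4 GPa, ρ = 10210 kg/m³
  gray cast iron: E = 123.4 GPa, ρ = 7039 kg/m³
  GFRP laminate: E = 22.94 GPa, ρ = 1950 kg/m³
  GFRP laminate: M = 2.46×10⁻³
  molybdenum: M = 1.76×10⁻³
  gray cast iron: M = 1.58×10⁻³
GFRP laminate ranks first.

GFRP laminate, M = 2.46×10⁻³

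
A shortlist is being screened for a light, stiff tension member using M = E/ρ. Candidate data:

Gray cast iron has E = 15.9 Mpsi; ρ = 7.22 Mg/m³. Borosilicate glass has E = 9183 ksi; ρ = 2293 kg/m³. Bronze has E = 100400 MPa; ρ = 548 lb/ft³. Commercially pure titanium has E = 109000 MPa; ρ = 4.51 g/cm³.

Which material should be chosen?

In SI units:
  gray cast iron: E = 109.6 GPa, ρ = 7220 kg/m³
  borosilicate glass: E = 63.31 GPa, ρ = 2293 kg/m³
  bronze: E = 100.4 GPa, ρ = 8778 kg/m³
  commercially pure titanium: E = 109.0 GPa, ρ = 4510 kg/m³
  borosilicate glass: M = 27.6 MN·m/kg
  commercially pure titanium: M = 24.2 MN·m/kg
  gray cast iron: M = 15.2 MN·m/kg
  bronze: M = 11.4 MN·m/kg
Borosilicate glass has the largest M.

borosilicate glass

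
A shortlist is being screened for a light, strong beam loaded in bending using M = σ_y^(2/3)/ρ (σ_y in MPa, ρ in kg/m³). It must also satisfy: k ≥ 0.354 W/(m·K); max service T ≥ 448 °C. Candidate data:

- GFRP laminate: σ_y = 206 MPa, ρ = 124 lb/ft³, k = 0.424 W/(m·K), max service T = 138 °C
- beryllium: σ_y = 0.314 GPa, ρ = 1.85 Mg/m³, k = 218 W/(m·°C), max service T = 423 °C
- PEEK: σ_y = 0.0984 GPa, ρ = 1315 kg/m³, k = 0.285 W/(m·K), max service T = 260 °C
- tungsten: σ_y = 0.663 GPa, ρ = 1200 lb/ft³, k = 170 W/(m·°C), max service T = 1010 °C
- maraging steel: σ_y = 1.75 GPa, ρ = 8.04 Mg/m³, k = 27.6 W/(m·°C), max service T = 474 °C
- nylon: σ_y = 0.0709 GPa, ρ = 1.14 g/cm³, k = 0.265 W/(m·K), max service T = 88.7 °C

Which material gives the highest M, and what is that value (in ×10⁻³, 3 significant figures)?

maraging steel, M = 18.1×10⁻³

Screen on constraints: k ≥ 0.354 W/(m·K); max service T ≥ 448 °C. Survivors: tungsten, maraging steel.
After converting to SI:
  tungsten: σ_y = 663.0 MPa, ρ = 19220 kg/m³
  maraging steel: σ_y = 1750 MPa, ρ = 8040 kg/m³
  maraging steel: M = 18.1×10⁻³
  tungsten: M = 3.96×10⁻³
Highest index: maraging steel.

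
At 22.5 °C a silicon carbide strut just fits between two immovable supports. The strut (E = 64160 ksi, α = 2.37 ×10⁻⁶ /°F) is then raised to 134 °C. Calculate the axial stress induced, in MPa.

210 MPa

E = 64160 ksi = 442.4 GPa.
α = 2.37×10⁻⁶/°F × 9/5 = 4.27×10⁻⁶/K.
ΔT = 111.5 K. Constrained thermal stress σ = E·α·ΔT = 442.4×10³ MPa × 4.27×10⁻⁶ × 111.5 = 210 MPa (compressive).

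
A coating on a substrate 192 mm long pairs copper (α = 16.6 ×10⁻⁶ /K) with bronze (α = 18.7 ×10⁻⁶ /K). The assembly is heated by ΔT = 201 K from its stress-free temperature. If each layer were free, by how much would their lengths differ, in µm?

Δα = |16.6 − 18.7|×10⁻⁶/K = 2.10×10⁻⁶/K.
ΔL_mismatch = Δα·L·ΔT = 2.10×10⁻⁶ × 192.0 mm × 201.0 K = 81.0 µm.

81.0 µm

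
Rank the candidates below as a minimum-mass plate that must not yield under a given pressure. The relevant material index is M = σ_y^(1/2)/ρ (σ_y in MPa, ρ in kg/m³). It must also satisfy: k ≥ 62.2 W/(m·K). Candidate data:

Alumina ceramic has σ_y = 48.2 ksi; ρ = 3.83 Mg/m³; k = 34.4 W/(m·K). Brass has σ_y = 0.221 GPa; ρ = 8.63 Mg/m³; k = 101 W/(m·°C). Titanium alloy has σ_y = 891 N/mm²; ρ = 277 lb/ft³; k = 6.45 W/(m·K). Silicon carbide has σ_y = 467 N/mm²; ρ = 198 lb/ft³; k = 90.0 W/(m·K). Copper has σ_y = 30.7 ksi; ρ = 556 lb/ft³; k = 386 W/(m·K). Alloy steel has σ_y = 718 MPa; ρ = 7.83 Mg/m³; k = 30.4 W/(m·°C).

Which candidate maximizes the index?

silicon carbide

Screen on constraints: k ≥ 62.2 W/(m·K). Survivors: brass, silicon carbide, copper.
Putting every candidate on a common basis:
  brass: σ_y = 221.0 MPa, ρ = 8630 kg/m³
  silicon carbide: σ_y = 467.0 MPa, ρ = 3172 kg/m³
  copper: σ_y = 211.7 MPa, ρ = 8906 kg/m³
  silicon carbide: M = 6.81×10⁻³
  brass: M = 1.72×10⁻³
  copper: M = 1.63×10⁻³
Silicon carbide ranks first.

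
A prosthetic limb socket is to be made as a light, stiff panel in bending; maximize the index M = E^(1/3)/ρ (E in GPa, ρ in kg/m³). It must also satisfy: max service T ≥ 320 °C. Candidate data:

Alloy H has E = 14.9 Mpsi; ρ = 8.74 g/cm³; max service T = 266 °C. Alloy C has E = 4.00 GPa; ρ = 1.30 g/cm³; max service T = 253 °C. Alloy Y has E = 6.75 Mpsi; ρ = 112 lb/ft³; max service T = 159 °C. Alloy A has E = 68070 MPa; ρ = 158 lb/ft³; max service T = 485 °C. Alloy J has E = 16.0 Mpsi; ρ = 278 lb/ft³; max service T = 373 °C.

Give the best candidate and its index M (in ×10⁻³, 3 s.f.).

alloy A, M = 1.61×10⁻³

Screen on constraints: max service T ≥ 320 °C. Survivors: alloy A, alloy J.
Convert each candidate to consistent units, then evaluate M:
  alloy A: E = 68.07 GPa, ρ = 2531 kg/m³
  alloy J: E = 110.3 GPa, ρ = 4453 kg/m³
  alloy A: M = 1.61×10⁻³
  alloy J: M = 1.08×10⁻³
The maximum is for alloy A.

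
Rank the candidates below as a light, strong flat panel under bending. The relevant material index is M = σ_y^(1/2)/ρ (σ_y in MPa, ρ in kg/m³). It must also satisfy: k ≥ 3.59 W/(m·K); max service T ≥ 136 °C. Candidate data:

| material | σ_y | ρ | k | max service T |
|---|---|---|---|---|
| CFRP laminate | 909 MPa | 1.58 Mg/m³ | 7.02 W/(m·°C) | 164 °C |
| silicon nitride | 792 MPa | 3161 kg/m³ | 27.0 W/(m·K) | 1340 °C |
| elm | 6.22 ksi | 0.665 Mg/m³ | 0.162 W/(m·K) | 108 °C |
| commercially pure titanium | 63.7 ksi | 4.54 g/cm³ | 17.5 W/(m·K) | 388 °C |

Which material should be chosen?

CFRP laminate

Screen on constraints: k ≥ 3.59 W/(m·K); max service T ≥ 136 °C. Survivors: CFRP laminate, silicon nitride, commercially pure titanium.
Convert each candidate to consistent units, then evaluate M:
  CFRP laminate: σ_y = 909.0 MPa, ρ = 1580 kg/m³
  silicon nitride: σ_y = 792.0 MPa, ρ = 3161 kg/m³
  commercially pure titanium: σ_y = 439.2 MPa, ρ = 4540 kg/m³
  CFRP laminate: M = 19.1×10⁻³
  silicon nitride: M = 8.90×10⁻³
  commercially pure titanium: M = 4.62×10⁻³
The maximum is for CFRP laminate.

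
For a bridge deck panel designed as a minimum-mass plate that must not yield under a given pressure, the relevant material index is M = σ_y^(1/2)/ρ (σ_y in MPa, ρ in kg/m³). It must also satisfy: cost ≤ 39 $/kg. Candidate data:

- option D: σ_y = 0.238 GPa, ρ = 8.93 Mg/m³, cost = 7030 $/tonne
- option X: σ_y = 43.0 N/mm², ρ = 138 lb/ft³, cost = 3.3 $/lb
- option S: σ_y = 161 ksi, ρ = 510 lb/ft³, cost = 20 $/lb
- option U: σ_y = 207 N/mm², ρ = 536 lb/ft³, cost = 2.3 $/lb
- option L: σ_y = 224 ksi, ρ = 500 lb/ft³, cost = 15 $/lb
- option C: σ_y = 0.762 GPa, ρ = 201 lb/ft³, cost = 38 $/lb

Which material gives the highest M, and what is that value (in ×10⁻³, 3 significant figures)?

Screen on constraints: cost ≤ 39 $/kg. Survivors: option D, option X, option U, option L.
Putting every candidate on a common basis:
  option D: σ_y = 238.0 MPa, ρ = 8930 kg/m³
  option X: σ_y = 43.00 MPa, ρ = 2211 kg/m³
  option U: σ_y = 207.0 MPa, ρ = 8586 kg/m³
  option L: σ_y = 1544 MPa, ρ = 8009 kg/m³
  option L: M = 4.91×10⁻³
  option X: M = 2.97×10⁻³
  option D: M = 1.73×10⁻³
  option U: M = 1.68×10⁻³
The maximum is for option L.

option L, M = 4.91×10⁻³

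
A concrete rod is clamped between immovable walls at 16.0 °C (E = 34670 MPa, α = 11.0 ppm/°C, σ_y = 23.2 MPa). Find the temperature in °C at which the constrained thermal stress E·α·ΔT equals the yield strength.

76.8 °C

E = 34670 MPa = 34.67 GPa.
E·α·ΔT = 23.20 MPa ⇒ ΔT = 23.20 / (34.67×10³ × 11.0×10⁻⁶) = 60.83 K.
T = 16.0 + 60.83 = 76.83 °C.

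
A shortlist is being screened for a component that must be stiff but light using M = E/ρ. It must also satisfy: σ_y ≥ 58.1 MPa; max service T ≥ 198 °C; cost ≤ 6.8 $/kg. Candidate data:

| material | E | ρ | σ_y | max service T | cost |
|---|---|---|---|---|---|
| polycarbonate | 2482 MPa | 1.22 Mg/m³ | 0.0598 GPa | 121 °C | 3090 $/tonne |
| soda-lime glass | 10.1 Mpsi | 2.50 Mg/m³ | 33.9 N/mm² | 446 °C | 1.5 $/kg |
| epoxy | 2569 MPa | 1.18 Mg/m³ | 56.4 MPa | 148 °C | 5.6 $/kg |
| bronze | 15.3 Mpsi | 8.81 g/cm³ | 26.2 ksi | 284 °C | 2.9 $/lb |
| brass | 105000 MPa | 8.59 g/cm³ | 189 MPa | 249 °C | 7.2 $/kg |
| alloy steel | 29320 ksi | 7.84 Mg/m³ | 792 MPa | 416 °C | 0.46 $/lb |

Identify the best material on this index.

Screen on constraints: σ_y ≥ 58.1 MPa; max service T ≥ 198 °C; cost ≤ 6.8 $/kg. Survivors: bronze, alloy steel.
In SI units:
  bronze: E = 105.5 GPa, ρ = 8810 kg/m³
  alloy steel: E = 202.2 GPa, ρ = 7840 kg/m³
  alloy steel: M = 25.8 MN·m/kg
  bronze: M = 12.0 MN·m/kg
Highest index: alloy steel.

alloy steel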